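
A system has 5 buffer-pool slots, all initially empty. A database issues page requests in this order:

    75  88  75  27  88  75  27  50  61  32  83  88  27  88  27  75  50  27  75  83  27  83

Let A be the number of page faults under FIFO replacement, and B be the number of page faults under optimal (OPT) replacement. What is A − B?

4

Under FIFO: F F . F . . . F F F F F F . . F F . . . . . → 11 faults.
Under OPT: F F . F . . . F F F F . . . . . . . . . . . → 7 faults.
A − B = 11 − 7 = 4.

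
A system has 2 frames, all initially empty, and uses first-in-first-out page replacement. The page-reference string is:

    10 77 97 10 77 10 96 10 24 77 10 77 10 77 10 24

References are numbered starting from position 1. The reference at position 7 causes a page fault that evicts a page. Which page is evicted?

pos 1: 10 → fault, frames {10}
pos 2: 77 → fault, frames {10,77}
pos 3: 97 → fault, evict 10, frames {77,97}
pos 4: 10 → fault, evict 77, frames {97,10}
pos 5: 77 → fault, evict 97, frames {10,77}
pos 6: 10 → hit
pos 7: 96 → fault, evict 10, frames {77,96}
At position 7, page 10 is evicted.

10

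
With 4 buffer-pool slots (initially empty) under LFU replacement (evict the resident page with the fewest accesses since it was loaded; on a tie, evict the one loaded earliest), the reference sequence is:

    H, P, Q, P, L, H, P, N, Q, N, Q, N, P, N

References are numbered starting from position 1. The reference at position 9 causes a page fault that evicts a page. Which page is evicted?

L

pos 1: H: fault, frames [H]
pos 2: P: fault, frames [H, P]
pos 3: Q: fault, frames [H, P, Q]
pos 4: P: hit
pos 5: L: fault, frames [H, P, Q, L]
pos 6: H: hit
pos 7: P: hit
pos 8: N: fault, evict Q, frames [H, P, L, N]
pos 9: Q: fault, evict L, frames [H, P, N, Q]
At position 9, page L is evicted.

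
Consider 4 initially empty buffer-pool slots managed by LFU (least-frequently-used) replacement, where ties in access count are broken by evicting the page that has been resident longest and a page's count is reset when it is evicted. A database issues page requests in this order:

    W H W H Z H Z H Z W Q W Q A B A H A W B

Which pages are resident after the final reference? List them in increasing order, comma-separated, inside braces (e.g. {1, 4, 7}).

{B, H, W, Z}

W → miss, frames (W)
H → miss, frames (W H)
W → hit
H → hit
Z → miss, frames (W H Z)
H → hit
Z → hit
H → hit
Z → hit
W → hit
Q → miss, frames (W H Z Q)
W → hit
Q → hit
A → miss, evict Q, frames (W H Z A)
B → miss, evict A, frames (W H Z B)
A → miss, evict B, frames (W H Z A)
H → hit
A → hit
W → hit
B → miss, evict A, frames (W H Z B)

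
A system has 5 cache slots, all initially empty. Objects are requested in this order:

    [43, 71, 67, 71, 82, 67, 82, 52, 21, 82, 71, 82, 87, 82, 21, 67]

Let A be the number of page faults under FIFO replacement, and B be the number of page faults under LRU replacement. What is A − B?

-1

Under FIFO: F F F . F . . F F . . . F . . . → 7 faults.
Under LRU: F F F . F . . F F . . . F . . F → 8 faults.
A − B = 7 − 8 = -1.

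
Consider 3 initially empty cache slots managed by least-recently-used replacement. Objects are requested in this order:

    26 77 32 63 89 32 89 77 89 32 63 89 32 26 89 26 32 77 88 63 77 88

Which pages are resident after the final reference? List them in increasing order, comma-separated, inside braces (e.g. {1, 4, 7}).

{63, 77, 88}

26 -> miss, frames [26]
77 -> miss, frames [26, 77]
32 -> miss, frames [26, 77, 32]
63 -> miss, evict 26, frames [77, 32, 63]
89 -> miss, evict 77, frames [32, 63, 89]
32 -> hit
89 -> hit
77 -> miss, evict 63, frames [32, 89, 77]
89 -> hit
32 -> hit
63 -> miss, evict 77, frames [89, 32, 63]
89 -> hit
32 -> hit
26 -> miss, evict 63, frames [89, 32, 26]
89 -> hit
26 -> hit
32 -> hit
77 -> miss, evict 89, frames [26, 32, 77]
88 -> miss, evict 26, frames [32, 77, 88]
63 -> miss, evict 32, frames [77, 88, 63]
77 -> hit
88 -> hit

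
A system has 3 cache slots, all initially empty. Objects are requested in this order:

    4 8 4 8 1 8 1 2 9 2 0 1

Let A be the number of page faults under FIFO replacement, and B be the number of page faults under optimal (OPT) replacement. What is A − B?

1

Under FIFO: F F . . F . . F F . F F → 7 faults.
Under OPT: F F . . F . . F F . F . → 6 faults.
A − B = 7 − 6 = 1.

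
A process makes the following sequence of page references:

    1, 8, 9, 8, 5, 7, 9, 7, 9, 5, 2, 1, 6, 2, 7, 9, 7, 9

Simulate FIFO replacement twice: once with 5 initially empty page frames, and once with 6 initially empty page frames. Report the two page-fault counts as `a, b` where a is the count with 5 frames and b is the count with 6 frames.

9, 7

5 frames: F F F . F F . . . . F F F . . F . . → 9 faults.
6 frames: F F F . F F . . . . F . F . . . . . → 7 faults.
7 < 9: adding a frame reduced faults, as is typical.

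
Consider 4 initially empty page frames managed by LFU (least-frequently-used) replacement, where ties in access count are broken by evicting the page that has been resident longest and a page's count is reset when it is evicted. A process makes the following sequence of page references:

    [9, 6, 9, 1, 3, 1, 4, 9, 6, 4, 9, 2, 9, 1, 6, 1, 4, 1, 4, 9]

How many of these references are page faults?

9: fault, frames [9]
6: fault, frames [9, 6]
9: hit
1: fault, frames [9, 6, 1]
3: fault, frames [9, 6, 1, 3]
1: hit
4: fault, evict 6, frames [9, 1, 3, 4]
9: hit
6: fault, evict 3, frames [9, 1, 4, 6]
4: hit
9: hit
2: fault, evict 6, frames [9, 1, 4, 2]
9: hit
1: hit
6: fault, evict 2, frames [9, 1, 4, 6]
1: hit
4: hit
1: hit
4: hit
9: hit
Page faults: 8.

8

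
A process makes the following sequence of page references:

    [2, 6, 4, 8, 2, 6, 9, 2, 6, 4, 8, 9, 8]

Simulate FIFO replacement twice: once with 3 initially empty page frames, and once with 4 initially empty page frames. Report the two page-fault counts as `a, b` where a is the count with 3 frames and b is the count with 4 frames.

9, 10

3 frames: F F F F F F F . . F F . . → 9 faults.
4 frames: F F F F . . F F F F F F . → 10 faults.
10 > 9: adding a frame increased faults — Belady's anomaly.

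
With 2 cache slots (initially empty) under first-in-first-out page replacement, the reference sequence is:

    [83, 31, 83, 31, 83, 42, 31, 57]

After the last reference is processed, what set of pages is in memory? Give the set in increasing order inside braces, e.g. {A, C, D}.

{42, 57}

83: miss, frames [83]
31: miss, frames [83, 31]
83: hit
31: hit
83: hit
42: miss, evict 83, frames [31, 42]
31: hit
57: miss, evict 31, frames [42, 57]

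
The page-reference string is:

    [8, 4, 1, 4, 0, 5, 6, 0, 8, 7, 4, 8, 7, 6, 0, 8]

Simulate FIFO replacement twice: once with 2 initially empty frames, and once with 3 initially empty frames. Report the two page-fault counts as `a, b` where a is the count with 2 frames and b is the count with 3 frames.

15, 12

2 frames: F F F . F F F F F F F F F F F F → 15 faults.
3 frames: F F F . F F F . F F F . . F F F → 12 faults.
12 < 15: adding a frame reduced faults, as is typical.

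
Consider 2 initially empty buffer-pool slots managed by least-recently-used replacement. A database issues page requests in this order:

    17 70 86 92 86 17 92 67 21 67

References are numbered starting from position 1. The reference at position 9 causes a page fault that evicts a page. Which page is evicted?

pos 1: 17 -> miss, frames {17}
pos 2: 70 -> miss, frames {17,70}
pos 3: 86 -> miss, evict 17, frames {70,86}
pos 4: 92 -> miss, evict 70, frames {86,92}
pos 5: 86 -> hit
pos 6: 17 -> miss, evict 92, frames {86,17}
pos 7: 92 -> miss, evict 86, frames {17,92}
pos 8: 67 -> miss, evict 17, frames {92,67}
pos 9: 21 -> miss, evict 92, frames {67,21}
At position 9, page 92 is evicted.

92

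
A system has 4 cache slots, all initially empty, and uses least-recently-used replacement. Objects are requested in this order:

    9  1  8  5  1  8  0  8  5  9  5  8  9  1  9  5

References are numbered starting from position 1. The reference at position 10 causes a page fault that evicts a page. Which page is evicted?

1

pos 1: 9 → miss, frames [9]
pos 2: 1 → miss, frames [9, 1]
pos 3: 8 → miss, frames [9, 1, 8]
pos 4: 5 → miss, frames [9, 1, 8, 5]
pos 5: 1 → hit
pos 6: 8 → hit
pos 7: 0 → miss, evict 9, frames [5, 1, 8, 0]
pos 8: 8 → hit
pos 9: 5 → hit
pos 10: 9 → miss, evict 1, frames [0, 8, 5, 9]
At position 10, page 1 is evicted.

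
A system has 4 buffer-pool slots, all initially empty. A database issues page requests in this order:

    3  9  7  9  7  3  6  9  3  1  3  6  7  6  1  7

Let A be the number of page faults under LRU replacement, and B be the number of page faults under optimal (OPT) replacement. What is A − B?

1

Under LRU: F F F . . . F . . F . . F . . . → 6 faults.
Under OPT: F F F . . . F . . F . . . . . . → 5 faults.
A − B = 6 − 5 = 1.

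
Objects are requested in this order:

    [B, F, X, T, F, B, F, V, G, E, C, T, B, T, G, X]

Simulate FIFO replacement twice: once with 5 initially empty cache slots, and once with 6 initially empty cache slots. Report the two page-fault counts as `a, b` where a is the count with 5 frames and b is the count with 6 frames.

5 frames: F F F F . . . F F F F . F F . F → 11 faults.
6 frames: F F F F . . . F F F F . F . . F → 10 faults.
10 < 11: adding a frame reduced faults, as is typical.

11, 10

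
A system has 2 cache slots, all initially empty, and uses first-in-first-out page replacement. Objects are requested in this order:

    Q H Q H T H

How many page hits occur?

Q -> miss, frames [Q]
H -> miss, frames [Q, H]
Q -> hit
H -> hit
T -> miss, evict Q, frames [H, T]
H -> hit
Hits: 3.

3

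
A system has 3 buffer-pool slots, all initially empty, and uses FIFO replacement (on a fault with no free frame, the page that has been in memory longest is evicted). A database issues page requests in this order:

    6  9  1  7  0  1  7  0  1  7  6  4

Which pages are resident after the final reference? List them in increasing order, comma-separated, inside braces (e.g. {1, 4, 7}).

6 → miss, frames [6]
9 → miss, frames [6, 9]
1 → miss, frames [6, 9, 1]
7 → miss, evict 6, frames [9, 1, 7]
0 → miss, evict 9, frames [1, 7, 0]
1 → hit
7 → hit
0 → hit
1 → hit
7 → hit
6 → miss, evict 1, frames [7, 0, 6]
4 → miss, evict 7, frames [0, 6, 4]

{0, 4, 6}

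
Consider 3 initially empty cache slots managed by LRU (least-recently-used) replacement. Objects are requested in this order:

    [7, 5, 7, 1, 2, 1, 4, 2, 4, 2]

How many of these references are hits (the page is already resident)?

5

7 → fault, frames (7)
5 → fault, frames (7 5)
7 → hit
1 → fault, frames (5 7 1)
2 → fault, evict 5, frames (7 1 2)
1 → hit
4 → fault, evict 7, frames (2 1 4)
2 → hit
4 → hit
2 → hit
Hits: 5.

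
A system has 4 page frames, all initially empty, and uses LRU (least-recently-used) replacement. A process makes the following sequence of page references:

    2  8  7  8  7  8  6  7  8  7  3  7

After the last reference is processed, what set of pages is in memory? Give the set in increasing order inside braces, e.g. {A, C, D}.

{3, 6, 7, 8}

2 -> fault, frames (2)
8 -> fault, frames (2 8)
7 -> fault, frames (2 8 7)
8 -> hit
7 -> hit
8 -> hit
6 -> fault, frames (2 7 8 6)
7 -> hit
8 -> hit
7 -> hit
3 -> fault, evict 2, frames (6 8 7 3)
7 -> hit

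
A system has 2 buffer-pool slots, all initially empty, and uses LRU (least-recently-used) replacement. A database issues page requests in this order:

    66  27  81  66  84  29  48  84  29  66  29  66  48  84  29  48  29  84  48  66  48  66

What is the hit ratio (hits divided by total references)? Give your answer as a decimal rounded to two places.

0.23

66: fault, frames (66)
27: fault, frames (66 27)
81: fault, evict 66, frames (27 81)
66: fault, evict 27, frames (81 66)
84: fault, evict 81, frames (66 84)
29: fault, evict 66, frames (84 29)
48: fault, evict 84, frames (29 48)
84: fault, evict 29, frames (48 84)
29: fault, evict 48, frames (84 29)
66: fault, evict 84, frames (29 66)
29: hit
66: hit
48: fault, evict 29, frames (66 48)
84: fault, evict 66, frames (48 84)
29: fault, evict 48, frames (84 29)
48: fault, evict 84, frames (29 48)
29: hit
84: fault, evict 48, frames (29 84)
48: fault, evict 29, frames (84 48)
66: fault, evict 84, frames (48 66)
48: hit
66: hit
Hits: 5 of 22 references → 5/22 = 0.2273.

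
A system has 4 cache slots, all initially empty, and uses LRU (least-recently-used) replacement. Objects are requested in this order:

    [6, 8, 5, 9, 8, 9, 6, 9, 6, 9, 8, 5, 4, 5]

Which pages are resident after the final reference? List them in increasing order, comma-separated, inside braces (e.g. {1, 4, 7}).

6 -> miss, frames [6]
8 -> miss, frames [6, 8]
5 -> miss, frames [6, 8, 5]
9 -> miss, frames [6, 8, 5, 9]
8 -> hit
9 -> hit
6 -> hit
9 -> hit
6 -> hit
9 -> hit
8 -> hit
5 -> hit
4 -> miss, evict 6, frames [9, 8, 5, 4]
5 -> hit

{4, 5, 8, 9}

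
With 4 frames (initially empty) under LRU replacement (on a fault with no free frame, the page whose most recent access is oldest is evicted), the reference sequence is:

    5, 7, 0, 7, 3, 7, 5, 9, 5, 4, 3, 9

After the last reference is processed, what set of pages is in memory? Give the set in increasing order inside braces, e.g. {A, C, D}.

{3, 4, 5, 9}

5 -> fault, frames [5]
7 -> fault, frames [5, 7]
0 -> fault, frames [5, 7, 0]
7 -> hit
3 -> fault, frames [5, 0, 7, 3]
7 -> hit
5 -> hit
9 -> fault, evict 0, frames [3, 7, 5, 9]
5 -> hit
4 -> fault, evict 3, frames [7, 9, 5, 4]
3 -> fault, evict 7, frames [9, 5, 4, 3]
9 -> hit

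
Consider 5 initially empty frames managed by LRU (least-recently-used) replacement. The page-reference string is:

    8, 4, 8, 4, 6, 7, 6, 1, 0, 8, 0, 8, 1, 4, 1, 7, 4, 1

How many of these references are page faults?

9

8 -> fault, frames (8)
4 -> fault, frames (8 4)
8 -> hit
4 -> hit
6 -> fault, frames (8 4 6)
7 -> fault, frames (8 4 6 7)
6 -> hit
1 -> fault, frames (8 4 7 6 1)
0 -> fault, evict 8, frames (4 7 6 1 0)
8 -> fault, evict 4, frames (7 6 1 0 8)
0 -> hit
8 -> hit
1 -> hit
4 -> fault, evict 7, frames (6 0 8 1 4)
1 -> hit
7 -> fault, evict 6, frames (0 8 4 1 7)
4 -> hit
1 -> hit
Page faults: 9.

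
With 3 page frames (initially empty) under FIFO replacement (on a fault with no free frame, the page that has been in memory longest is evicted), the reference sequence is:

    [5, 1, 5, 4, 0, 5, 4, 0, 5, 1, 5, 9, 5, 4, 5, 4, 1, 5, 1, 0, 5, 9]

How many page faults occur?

12

5 → miss, frames [5]
1 → miss, frames [5, 1]
5 → hit
4 → miss, frames [5, 1, 4]
0 → miss, evict 5, frames [1, 4, 0]
5 → miss, evict 1, frames [4, 0, 5]
4 → hit
0 → hit
5 → hit
1 → miss, evict 4, frames [0, 5, 1]
5 → hit
9 → miss, evict 0, frames [5, 1, 9]
5 → hit
4 → miss, evict 5, frames [1, 9, 4]
5 → miss, evict 1, frames [9, 4, 5]
4 → hit
1 → miss, evict 9, frames [4, 5, 1]
5 → hit
1 → hit
0 → miss, evict 4, frames [5, 1, 0]
5 → hit
9 → miss, evict 5, frames [1, 0, 9]
Page faults: 12.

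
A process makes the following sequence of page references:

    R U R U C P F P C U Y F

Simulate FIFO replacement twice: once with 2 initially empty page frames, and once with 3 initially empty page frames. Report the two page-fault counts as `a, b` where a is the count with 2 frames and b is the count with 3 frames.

9, 7

2 frames: F F . . F F F . F F F F → 9 faults.
3 frames: F F . . F F F . . F F . → 7 faults.
7 < 9: adding a frame reduced faults, as is typical.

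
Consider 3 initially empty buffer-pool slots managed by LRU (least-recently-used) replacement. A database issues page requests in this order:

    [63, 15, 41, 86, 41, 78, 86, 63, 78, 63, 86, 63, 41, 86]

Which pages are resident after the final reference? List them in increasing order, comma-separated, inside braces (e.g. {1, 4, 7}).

63: miss, frames {63}
15: miss, frames {63,15}
41: miss, frames {63,15,41}
86: miss, evict 63, frames {15,41,86}
41: hit
78: miss, evict 15, frames {86,41,78}
86: hit
63: miss, evict 41, frames {78,86,63}
78: hit
63: hit
86: hit
63: hit
41: miss, evict 78, frames {86,63,41}
86: hit

{41, 63, 86}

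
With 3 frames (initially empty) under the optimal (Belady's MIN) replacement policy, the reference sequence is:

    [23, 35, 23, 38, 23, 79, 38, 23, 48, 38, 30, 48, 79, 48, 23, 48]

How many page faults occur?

7

23 → miss, frames [23]
35 → miss, frames [23, 35]
23 → hit
38 → miss, frames [23, 35, 38]
23 → hit
79 → miss, evict 35, frames [23, 38, 79]
38 → hit
23 → hit
48 → miss, evict 23, frames [38, 79, 48]
38 → hit
30 → miss, evict 38, frames [79, 48, 30]
48 → hit
79 → hit
48 → hit
23 → miss, evict 30, frames [79, 48, 23]
48 → hit
Page faults: 7.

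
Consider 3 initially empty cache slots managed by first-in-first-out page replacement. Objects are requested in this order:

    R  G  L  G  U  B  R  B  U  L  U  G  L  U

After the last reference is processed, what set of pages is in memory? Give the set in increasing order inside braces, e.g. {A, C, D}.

{G, L, U}

R → fault, frames (R)
G → fault, frames (R G)
L → fault, frames (R G L)
G → hit
U → fault, evict R, frames (G L U)
B → fault, evict G, frames (L U B)
R → fault, evict L, frames (U B R)
B → hit
U → hit
L → fault, evict U, frames (B R L)
U → fault, evict B, frames (R L U)
G → fault, evict R, frames (L U G)
L → hit
U → hit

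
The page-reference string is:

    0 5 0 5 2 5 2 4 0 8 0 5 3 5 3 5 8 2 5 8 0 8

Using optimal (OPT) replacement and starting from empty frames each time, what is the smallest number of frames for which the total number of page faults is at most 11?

f=1: 22 faults
f=2: 12 faults
f=3: 8 faults
f=4: 7 faults
f=5: 6 faults
f=6: 6 faults
Smallest f with faults ≤ 11 is 3.

3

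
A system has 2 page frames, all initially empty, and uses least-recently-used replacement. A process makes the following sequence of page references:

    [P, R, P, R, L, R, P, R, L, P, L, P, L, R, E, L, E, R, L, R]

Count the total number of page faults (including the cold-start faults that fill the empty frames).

11

P → miss, frames {P}
R → miss, frames {P,R}
P → hit
R → hit
L → miss, evict P, frames {R,L}
R → hit
P → miss, evict L, frames {R,P}
R → hit
L → miss, evict P, frames {R,L}
P → miss, evict R, frames {L,P}
L → hit
P → hit
L → hit
R → miss, evict P, frames {L,R}
E → miss, evict L, frames {R,E}
L → miss, evict R, frames {E,L}
E → hit
R → miss, evict L, frames {E,R}
L → miss, evict E, frames {R,L}
R → hit
Page faults: 11.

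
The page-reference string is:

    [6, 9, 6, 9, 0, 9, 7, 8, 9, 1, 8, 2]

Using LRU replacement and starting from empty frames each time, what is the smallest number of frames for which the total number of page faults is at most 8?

3

f=1: 12 faults
f=2: 9 faults
f=3: 7 faults
f=4: 7 faults
f=5: 7 faults
f=6: 7 faults
f=7: 7 faults
Smallest f with faults ≤ 8 is 3.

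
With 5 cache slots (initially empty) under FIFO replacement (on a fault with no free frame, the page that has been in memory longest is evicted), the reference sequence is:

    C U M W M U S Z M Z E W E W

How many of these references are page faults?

C → fault, frames {C}
U → fault, frames {C,U}
M → fault, frames {C,U,M}
W → fault, frames {C,U,M,W}
M → hit
U → hit
S → fault, frames {C,U,M,W,S}
Z → fault, evict C, frames {U,M,W,S,Z}
M → hit
Z → hit
E → fault, evict U, frames {M,W,S,Z,E}
W → hit
E → hit
W → hit
Page faults: 7.

7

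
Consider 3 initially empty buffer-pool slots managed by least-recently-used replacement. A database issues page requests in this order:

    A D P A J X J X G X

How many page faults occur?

A → miss, frames {A}
D → miss, frames {A,D}
P → miss, frames {A,D,P}
A → hit
J → miss, evict D, frames {P,A,J}
X → miss, evict P, frames {A,J,X}
J → hit
X → hit
G → miss, evict A, frames {J,X,G}
X → hit
Page faults: 6.

6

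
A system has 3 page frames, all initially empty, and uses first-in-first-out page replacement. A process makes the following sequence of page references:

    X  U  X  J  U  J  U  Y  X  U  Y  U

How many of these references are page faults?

6

X: miss, frames [X]
U: miss, frames [X, U]
X: hit
J: miss, frames [X, U, J]
U: hit
J: hit
U: hit
Y: miss, evict X, frames [U, J, Y]
X: miss, evict U, frames [J, Y, X]
U: miss, evict J, frames [Y, X, U]
Y: hit
U: hit
Page faults: 6.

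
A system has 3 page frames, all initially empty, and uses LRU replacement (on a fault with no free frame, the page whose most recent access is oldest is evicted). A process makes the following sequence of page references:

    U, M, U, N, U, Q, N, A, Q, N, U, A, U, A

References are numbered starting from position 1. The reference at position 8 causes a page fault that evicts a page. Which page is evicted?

U

pos 1: U → fault, frames [U]
pos 2: M → fault, frames [U, M]
pos 3: U → hit
pos 4: N → fault, frames [M, U, N]
pos 5: U → hit
pos 6: Q → fault, evict M, frames [N, U, Q]
pos 7: N → hit
pos 8: A → fault, evict U, frames [Q, N, A]
At position 8, page U is evicted.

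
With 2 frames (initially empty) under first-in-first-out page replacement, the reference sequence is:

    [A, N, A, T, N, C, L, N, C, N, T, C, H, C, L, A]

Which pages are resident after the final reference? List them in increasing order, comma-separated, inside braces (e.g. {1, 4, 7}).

A → miss, frames [A]
N → miss, frames [A, N]
A → hit
T → miss, evict A, frames [N, T]
N → hit
C → miss, evict N, frames [T, C]
L → miss, evict T, frames [C, L]
N → miss, evict C, frames [L, N]
C → miss, evict L, frames [N, C]
N → hit
T → miss, evict N, frames [C, T]
C → hit
H → miss, evict C, frames [T, H]
C → miss, evict T, frames [H, C]
L → miss, evict H, frames [C, L]
A → miss, evict C, frames [L, A]

{A, L}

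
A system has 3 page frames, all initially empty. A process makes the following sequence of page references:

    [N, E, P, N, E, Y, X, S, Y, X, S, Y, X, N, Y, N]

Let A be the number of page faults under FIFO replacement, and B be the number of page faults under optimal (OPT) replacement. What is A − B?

1

Under FIFO: F F F . . F F F . . . . . F F . → 8 faults.
Under OPT: F F F . . F F F . . . . . F . . → 7 faults.
A − B = 8 − 7 = 1.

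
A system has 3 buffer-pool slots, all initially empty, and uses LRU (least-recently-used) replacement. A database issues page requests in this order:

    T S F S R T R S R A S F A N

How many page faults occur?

T → miss, frames {T}
S → miss, frames {T,S}
F → miss, frames {T,S,F}
S → hit
R → miss, evict T, frames {F,S,R}
T → miss, evict F, frames {S,R,T}
R → hit
S → hit
R → hit
A → miss, evict T, frames {S,R,A}
S → hit
F → miss, evict R, frames {A,S,F}
A → hit
N → miss, evict S, frames {F,A,N}
Page faults: 8.

8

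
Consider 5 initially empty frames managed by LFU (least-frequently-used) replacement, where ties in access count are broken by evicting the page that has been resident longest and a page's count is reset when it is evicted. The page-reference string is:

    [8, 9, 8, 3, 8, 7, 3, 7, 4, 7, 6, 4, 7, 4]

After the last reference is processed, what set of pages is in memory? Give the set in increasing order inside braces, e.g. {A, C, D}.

{3, 4, 6, 7, 8}

8: miss, frames (8)
9: miss, frames (8 9)
8: hit
3: miss, frames (8 9 3)
8: hit
7: miss, frames (8 9 3 7)
3: hit
7: hit
4: miss, frames (8 9 3 7 4)
7: hit
6: miss, evict 9, frames (8 3 7 4 6)
4: hit
7: hit
4: hit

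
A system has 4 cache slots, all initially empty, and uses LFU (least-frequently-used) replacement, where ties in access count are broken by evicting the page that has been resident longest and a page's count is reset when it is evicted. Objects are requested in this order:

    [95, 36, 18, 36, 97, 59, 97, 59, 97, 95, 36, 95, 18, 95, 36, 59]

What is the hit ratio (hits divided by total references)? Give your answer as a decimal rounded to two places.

95: fault, frames (95)
36: fault, frames (95 36)
18: fault, frames (95 36 18)
36: hit
97: fault, frames (95 36 18 97)
59: fault, evict 95, frames (36 18 97 59)
97: hit
59: hit
97: hit
95: fault, evict 18, frames (36 97 59 95)
36: hit
95: hit
18: fault, evict 59, frames (36 97 95 18)
95: hit
36: hit
59: fault, evict 18, frames (36 97 95 59)
Hits: 8 of 16 references → 8/16 = 0.5000.

0.50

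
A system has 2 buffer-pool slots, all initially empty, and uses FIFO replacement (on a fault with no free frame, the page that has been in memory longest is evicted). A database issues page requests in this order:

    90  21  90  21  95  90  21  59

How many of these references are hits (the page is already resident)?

90: fault, frames {90}
21: fault, frames {90,21}
90: hit
21: hit
95: fault, evict 90, frames {21,95}
90: fault, evict 21, frames {95,90}
21: fault, evict 95, frames {90,21}
59: fault, evict 90, frames {21,59}
Hits: 2.

2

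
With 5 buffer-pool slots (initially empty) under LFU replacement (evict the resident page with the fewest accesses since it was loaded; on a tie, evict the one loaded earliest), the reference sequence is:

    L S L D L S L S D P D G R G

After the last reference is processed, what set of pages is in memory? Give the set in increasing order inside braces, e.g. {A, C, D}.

{D, G, L, R, S}

L: miss, frames [L]
S: miss, frames [L, S]
L: hit
D: miss, frames [L, S, D]
L: hit
S: hit
L: hit
S: hit
D: hit
P: miss, frames [L, S, D, P]
D: hit
G: miss, frames [L, S, D, P, G]
R: miss, evict P, frames [L, S, D, G, R]
G: hit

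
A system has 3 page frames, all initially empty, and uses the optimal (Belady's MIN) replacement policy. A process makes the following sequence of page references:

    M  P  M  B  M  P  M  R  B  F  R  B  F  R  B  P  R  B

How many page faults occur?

6

M -> fault, frames (M)
P -> fault, frames (M P)
M -> hit
B -> fault, frames (M P B)
M -> hit
P -> hit
M -> hit
R -> fault, evict M, frames (P B R)
B -> hit
F -> fault, evict P, frames (B R F)
R -> hit
B -> hit
F -> hit
R -> hit
B -> hit
P -> fault, evict F, frames (B R P)
R -> hit
B -> hit
Page faults: 6.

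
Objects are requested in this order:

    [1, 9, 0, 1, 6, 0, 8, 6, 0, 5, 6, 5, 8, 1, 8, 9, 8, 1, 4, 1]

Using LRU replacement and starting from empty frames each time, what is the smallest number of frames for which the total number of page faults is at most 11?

3

f=1: 20 faults
f=2: 16 faults
f=3: 10 faults
f=4: 9 faults
f=5: 8 faults
f=6: 7 faults
f=7: 7 faults
Smallest f with faults ≤ 11 is 3.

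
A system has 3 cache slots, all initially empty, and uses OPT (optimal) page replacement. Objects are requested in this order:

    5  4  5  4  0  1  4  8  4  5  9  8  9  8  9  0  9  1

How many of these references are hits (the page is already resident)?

10

5 -> miss, frames (5)
4 -> miss, frames (5 4)
5 -> hit
4 -> hit
0 -> miss, frames (5 4 0)
1 -> miss, evict 0, frames (5 4 1)
4 -> hit
8 -> miss, evict 1, frames (5 4 8)
4 -> hit
5 -> hit
9 -> miss, evict 4, frames (5 8 9)
8 -> hit
9 -> hit
8 -> hit
9 -> hit
0 -> miss, evict 8, frames (5 9 0)
9 -> hit
1 -> miss, evict 0, frames (5 9 1)
Hits: 10.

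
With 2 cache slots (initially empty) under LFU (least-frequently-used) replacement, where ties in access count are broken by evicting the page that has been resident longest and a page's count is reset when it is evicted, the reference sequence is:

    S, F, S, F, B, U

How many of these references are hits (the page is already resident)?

2

S: miss, frames (S)
F: miss, frames (S F)
S: hit
F: hit
B: miss, evict S, frames (F B)
U: miss, evict B, frames (F U)
Hits: 2.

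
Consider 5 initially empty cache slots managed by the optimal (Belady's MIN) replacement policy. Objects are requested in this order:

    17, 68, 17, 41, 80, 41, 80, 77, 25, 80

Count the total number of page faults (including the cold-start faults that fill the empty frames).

6

17: miss, frames (17)
68: miss, frames (17 68)
17: hit
41: miss, frames (17 68 41)
80: miss, frames (17 68 41 80)
41: hit
80: hit
77: miss, frames (17 68 41 80 77)
25: miss, evict 77, frames (17 68 41 80 25)
80: hit
Page faults: 6.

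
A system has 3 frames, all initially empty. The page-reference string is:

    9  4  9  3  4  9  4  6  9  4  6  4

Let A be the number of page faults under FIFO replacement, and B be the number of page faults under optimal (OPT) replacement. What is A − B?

2

Under FIFO: F F . F . . . F F F . . → 6 faults.
Under OPT: F F . F . . . F . . . . → 4 faults.
A − B = 6 − 4 = 2.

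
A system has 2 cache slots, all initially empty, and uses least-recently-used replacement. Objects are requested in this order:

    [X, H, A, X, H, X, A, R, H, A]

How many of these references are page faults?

X -> fault, frames (X)
H -> fault, frames (X H)
A -> fault, evict X, frames (H A)
X -> fault, evict H, frames (A X)
H -> fault, evict A, frames (X H)
X -> hit
A -> fault, evict H, frames (X A)
R -> fault, evict X, frames (A R)
H -> fault, evict A, frames (R H)
A -> fault, evict R, frames (H A)
Page faults: 9.

9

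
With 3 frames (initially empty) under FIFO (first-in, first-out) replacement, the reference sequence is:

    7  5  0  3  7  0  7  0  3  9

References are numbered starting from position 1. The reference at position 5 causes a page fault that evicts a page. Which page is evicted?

5

pos 1: 7 → fault, frames {7}
pos 2: 5 → fault, frames {7,5}
pos 3: 0 → fault, frames {7,5,0}
pos 4: 3 → fault, evict 7, frames {5,0,3}
pos 5: 7 → fault, evict 5, frames {0,3,7}
At position 5, page 5 is evicted.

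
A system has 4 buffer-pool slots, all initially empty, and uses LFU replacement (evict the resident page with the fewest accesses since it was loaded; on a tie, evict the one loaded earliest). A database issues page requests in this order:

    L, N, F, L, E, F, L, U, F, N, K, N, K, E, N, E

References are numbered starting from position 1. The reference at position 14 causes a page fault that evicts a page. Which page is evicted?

N

pos 1: L → fault, frames [L]
pos 2: N → fault, frames [L, N]
pos 3: F → fault, frames [L, N, F]
pos 4: L → hit
pos 5: E → fault, frames [L, N, F, E]
pos 6: F → hit
pos 7: L → hit
pos 8: U → fault, evict N, frames [L, F, E, U]
pos 9: F → hit
pos 10: N → fault, evict E, frames [L, F, U, N]
pos 11: K → fault, evict U, frames [L, F, N, K]
pos 12: N → hit
pos 13: K → hit
pos 14: E → fault, evict N, frames [L, F, K, E]
At position 14, page N is evicted.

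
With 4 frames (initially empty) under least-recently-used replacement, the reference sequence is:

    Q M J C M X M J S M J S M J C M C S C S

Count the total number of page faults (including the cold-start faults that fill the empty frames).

Q → fault, frames {Q}
M → fault, frames {Q,M}
J → fault, frames {Q,M,J}
C → fault, frames {Q,M,J,C}
M → hit
X → fault, evict Q, frames {J,C,M,X}
M → hit
J → hit
S → fault, evict C, frames {X,M,J,S}
M → hit
J → hit
S → hit
M → hit
J → hit
C → fault, evict X, frames {S,M,J,C}
M → hit
C → hit
S → hit
C → hit
S → hit
Page faults: 7.

7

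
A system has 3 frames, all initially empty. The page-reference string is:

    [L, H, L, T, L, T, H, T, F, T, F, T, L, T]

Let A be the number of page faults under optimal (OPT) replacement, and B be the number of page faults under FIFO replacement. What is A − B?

-1

Under OPT: F F . F . . . . F . . . . . → 4 faults.
Under FIFO: F F . F . . . . F . . . F . → 5 faults.
A − B = 4 − 5 = -1.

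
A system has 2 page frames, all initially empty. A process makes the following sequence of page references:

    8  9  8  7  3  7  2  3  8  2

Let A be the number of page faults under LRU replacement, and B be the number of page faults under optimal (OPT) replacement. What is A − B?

Under LRU: F F . F F . F F F F → 8 faults.
Under OPT: F F . F F . F . F . → 6 faults.
A − B = 8 − 6 = 2.

2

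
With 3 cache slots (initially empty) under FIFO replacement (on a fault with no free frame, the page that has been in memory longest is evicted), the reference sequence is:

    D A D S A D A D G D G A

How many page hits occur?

D: fault, frames [D]
A: fault, frames [D, A]
D: hit
S: fault, frames [D, A, S]
A: hit
D: hit
A: hit
D: hit
G: fault, evict D, frames [A, S, G]
D: fault, evict A, frames [S, G, D]
G: hit
A: fault, evict S, frames [G, D, A]
Hits: 6.

6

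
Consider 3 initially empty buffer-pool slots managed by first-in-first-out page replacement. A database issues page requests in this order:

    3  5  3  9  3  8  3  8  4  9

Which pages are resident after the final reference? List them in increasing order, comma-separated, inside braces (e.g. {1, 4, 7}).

3: fault, frames [3]
5: fault, frames [3, 5]
3: hit
9: fault, frames [3, 5, 9]
3: hit
8: fault, evict 3, frames [5, 9, 8]
3: fault, evict 5, frames [9, 8, 3]
8: hit
4: fault, evict 9, frames [8, 3, 4]
9: fault, evict 8, frames [3, 4, 9]

{3, 4, 9}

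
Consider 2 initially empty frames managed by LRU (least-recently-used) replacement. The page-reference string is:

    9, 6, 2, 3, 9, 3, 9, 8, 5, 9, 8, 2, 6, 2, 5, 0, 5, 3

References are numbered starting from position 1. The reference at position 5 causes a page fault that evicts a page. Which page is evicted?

2

pos 1: 9 -> miss, frames (9)
pos 2: 6 -> miss, frames (9 6)
pos 3: 2 -> miss, evict 9, frames (6 2)
pos 4: 3 -> miss, evict 6, frames (2 3)
pos 5: 9 -> miss, evict 2, frames (3 9)
At position 5, page 2 is evicted.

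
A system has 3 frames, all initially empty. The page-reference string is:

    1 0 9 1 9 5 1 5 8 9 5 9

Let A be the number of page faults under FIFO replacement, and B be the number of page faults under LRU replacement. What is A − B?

2

Under FIFO: F F F . . F F . F F F . → 8 faults.
Under LRU: F F F . . F . . F F . . → 6 faults.
A − B = 8 − 6 = 2.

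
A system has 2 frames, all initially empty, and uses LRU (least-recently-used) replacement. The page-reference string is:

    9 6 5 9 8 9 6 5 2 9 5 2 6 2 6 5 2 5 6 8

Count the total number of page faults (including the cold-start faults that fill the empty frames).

9: miss, frames [9]
6: miss, frames [9, 6]
5: miss, evict 9, frames [6, 5]
9: miss, evict 6, frames [5, 9]
8: miss, evict 5, frames [9, 8]
9: hit
6: miss, evict 8, frames [9, 6]
5: miss, evict 9, frames [6, 5]
2: miss, evict 6, frames [5, 2]
9: miss, evict 5, frames [2, 9]
5: miss, evict 2, frames [9, 5]
2: miss, evict 9, frames [5, 2]
6: miss, evict 5, frames [2, 6]
2: hit
6: hit
5: miss, evict 2, frames [6, 5]
2: miss, evict 6, frames [5, 2]
5: hit
6: miss, evict 2, frames [5, 6]
8: miss, evict 5, frames [6, 8]
Page faults: 16.

16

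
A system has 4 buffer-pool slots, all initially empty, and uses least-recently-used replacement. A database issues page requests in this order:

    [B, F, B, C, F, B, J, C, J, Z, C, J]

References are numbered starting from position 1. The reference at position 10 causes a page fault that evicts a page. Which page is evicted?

pos 1: B: fault, frames [B]
pos 2: F: fault, frames [B, F]
pos 3: B: hit
pos 4: C: fault, frames [F, B, C]
pos 5: F: hit
pos 6: B: hit
pos 7: J: fault, frames [C, F, B, J]
pos 8: C: hit
pos 9: J: hit
pos 10: Z: fault, evict F, frames [B, C, J, Z]
At position 10, page F is evicted.

F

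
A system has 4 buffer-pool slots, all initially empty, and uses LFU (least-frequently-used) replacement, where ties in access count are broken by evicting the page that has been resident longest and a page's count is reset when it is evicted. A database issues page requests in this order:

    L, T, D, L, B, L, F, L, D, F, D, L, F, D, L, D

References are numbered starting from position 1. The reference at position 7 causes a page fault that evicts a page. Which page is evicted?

T

pos 1: L: fault, frames (L)
pos 2: T: fault, frames (L T)
pos 3: D: fault, frames (L T D)
pos 4: L: hit
pos 5: B: fault, frames (L T D B)
pos 6: L: hit
pos 7: F: fault, evict T, frames (L D B F)
At position 7, page T is evicted.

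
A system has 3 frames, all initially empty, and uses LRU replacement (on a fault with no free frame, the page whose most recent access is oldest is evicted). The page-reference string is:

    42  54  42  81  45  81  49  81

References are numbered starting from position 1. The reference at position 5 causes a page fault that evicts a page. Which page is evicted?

54

pos 1: 42 -> fault, frames [42]
pos 2: 54 -> fault, frames [42, 54]
pos 3: 42 -> hit
pos 4: 81 -> fault, frames [54, 42, 81]
pos 5: 45 -> fault, evict 54, frames [42, 81, 45]
At position 5, page 54 is evicted.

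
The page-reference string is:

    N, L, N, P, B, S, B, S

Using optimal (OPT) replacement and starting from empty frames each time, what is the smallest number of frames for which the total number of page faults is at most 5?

2

f=1: 8 faults
f=2: 5 faults
f=3: 5 faults
f=4: 5 faults
f=5: 5 faults
Smallest f with faults ≤ 5 is 2.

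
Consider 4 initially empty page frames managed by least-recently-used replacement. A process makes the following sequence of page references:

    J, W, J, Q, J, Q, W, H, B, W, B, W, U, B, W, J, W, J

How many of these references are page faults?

J → fault, frames (J)
W → fault, frames (J W)
J → hit
Q → fault, frames (W J Q)
J → hit
Q → hit
W → hit
H → fault, frames (J Q W H)
B → fault, evict J, frames (Q W H B)
W → hit
B → hit
W → hit
U → fault, evict Q, frames (H B W U)
B → hit
W → hit
J → fault, evict H, frames (U B W J)
W → hit
J → hit
Page faults: 7.

7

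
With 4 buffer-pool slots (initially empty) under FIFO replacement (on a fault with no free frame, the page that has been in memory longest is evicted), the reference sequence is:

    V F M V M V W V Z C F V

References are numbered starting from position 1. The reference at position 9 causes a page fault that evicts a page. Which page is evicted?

pos 1: V -> fault, frames (V)
pos 2: F -> fault, frames (V F)
pos 3: M -> fault, frames (V F M)
pos 4: V -> hit
pos 5: M -> hit
pos 6: V -> hit
pos 7: W -> fault, frames (V F M W)
pos 8: V -> hit
pos 9: Z -> fault, evict V, frames (F M W Z)
At position 9, page V is evicted.

V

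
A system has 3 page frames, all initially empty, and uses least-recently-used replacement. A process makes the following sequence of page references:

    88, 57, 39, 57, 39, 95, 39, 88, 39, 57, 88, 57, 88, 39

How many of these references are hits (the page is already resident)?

88: miss, frames [88]
57: miss, frames [88, 57]
39: miss, frames [88, 57, 39]
57: hit
39: hit
95: miss, evict 88, frames [57, 39, 95]
39: hit
88: miss, evict 57, frames [95, 39, 88]
39: hit
57: miss, evict 95, frames [88, 39, 57]
88: hit
57: hit
88: hit
39: hit
Hits: 8.

8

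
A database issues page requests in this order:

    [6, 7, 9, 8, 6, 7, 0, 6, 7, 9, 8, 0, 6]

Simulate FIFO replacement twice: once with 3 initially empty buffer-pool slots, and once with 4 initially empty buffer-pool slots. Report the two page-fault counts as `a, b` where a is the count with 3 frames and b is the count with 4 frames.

10, 11

3 frames: F F F F F F F . . F F . F → 10 faults.
4 frames: F F F F . . F F F F F F F → 11 faults.
11 > 10: adding a frame increased faults — Belady's anomaly.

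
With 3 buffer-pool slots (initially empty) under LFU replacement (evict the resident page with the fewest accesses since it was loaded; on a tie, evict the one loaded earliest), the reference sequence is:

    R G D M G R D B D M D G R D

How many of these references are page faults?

R -> fault, frames [R]
G -> fault, frames [R, G]
D -> fault, frames [R, G, D]
M -> fault, evict R, frames [G, D, M]
G -> hit
R -> fault, evict D, frames [G, M, R]
D -> fault, evict M, frames [G, R, D]
B -> fault, evict R, frames [G, D, B]
D -> hit
M -> fault, evict B, frames [G, D, M]
D -> hit
G -> hit
R -> fault, evict M, frames [G, D, R]
D -> hit
Page faults: 9.

9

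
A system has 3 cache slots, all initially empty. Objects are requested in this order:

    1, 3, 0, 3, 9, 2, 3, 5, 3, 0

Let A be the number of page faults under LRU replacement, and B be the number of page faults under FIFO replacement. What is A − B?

Under LRU: F F F . F F . F . F → 7 faults.
Under FIFO: F F F . F F F F . F → 8 faults.
A − B = 7 − 8 = -1.

-1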